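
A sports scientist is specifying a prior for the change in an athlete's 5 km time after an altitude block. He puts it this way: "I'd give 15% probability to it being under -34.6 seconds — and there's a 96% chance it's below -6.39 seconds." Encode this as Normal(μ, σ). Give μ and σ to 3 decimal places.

μ = -24.110, σ = 10.122

For Normal(μ,σ), the p-quantile is μ + z_p·σ. Here z_{0.15} = -1.036, z_{0.96} = 1.751.
So -34.6 = μ − 1.036σ and -6.39 = μ + 1.751σ.
Subtracting: σ = (-6.39 − -34.6)/(1.751 − (-1.036)) = 10.122.
Then μ = -34.6 − (-1.036)·10.122 = -24.110.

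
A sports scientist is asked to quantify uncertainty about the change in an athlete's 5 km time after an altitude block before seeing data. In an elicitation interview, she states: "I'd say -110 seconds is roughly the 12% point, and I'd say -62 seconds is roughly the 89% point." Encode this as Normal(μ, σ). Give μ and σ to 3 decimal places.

For Normal(μ,σ), the p-quantile is μ + z_p·σ. Here z_{0.12} = -1.175, z_{0.89} = 1.227.
So -110 = μ − 1.175σ and -62 = μ + 1.227σ.
Subtracting: σ = (-62 − -110)/(1.227 − (-1.175)) = 19.987.
Then μ = -110 − (-1.175)·19.987 = -86.515.

μ = -86.515, σ = 19.987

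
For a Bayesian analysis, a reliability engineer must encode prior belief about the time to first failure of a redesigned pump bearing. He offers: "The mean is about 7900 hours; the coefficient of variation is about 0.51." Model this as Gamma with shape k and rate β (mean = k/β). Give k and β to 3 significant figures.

k ≈ 3.84, β ≈ 0.000487

For Gamma(k, rate β): mean = k/β, variance = k/β², so CV = 1/√k.
CV = 0.51, hence k = 1/CV² = 3.84.
Then β = k/mean = 3.84/7900 = 0.000487.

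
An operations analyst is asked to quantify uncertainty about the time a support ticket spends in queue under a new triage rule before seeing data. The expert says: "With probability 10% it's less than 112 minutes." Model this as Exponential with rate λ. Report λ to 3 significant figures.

λ ≈ 0.000941

P(T < 112.0) = 1 − e^(−λ·112.0) = 0.1, so λ = −ln(1−0.1)/112.0 = −ln(0.9)/112.0 = 0.000941.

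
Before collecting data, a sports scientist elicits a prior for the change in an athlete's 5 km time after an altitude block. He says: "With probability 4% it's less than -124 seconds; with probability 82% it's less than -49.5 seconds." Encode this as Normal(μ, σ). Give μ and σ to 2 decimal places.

The p-quantile of Normal(μ,σ) is μ + z_p·σ, with z_{0.04} = -1.751 and z_{0.82} = 0.9154.
Eliminate σ: μ = (z₂·x₁ − z₁·x₂)/(z₂ − z₁) = (0.9154·-124 − (-1.751)·-49.5)/2.666 = -75.08.
Then σ = (x₂ − x₁)/(z₂ − z₁) = (-49.5 − -124)/2.666 = 27.94.

μ = -75.08, σ = 27.94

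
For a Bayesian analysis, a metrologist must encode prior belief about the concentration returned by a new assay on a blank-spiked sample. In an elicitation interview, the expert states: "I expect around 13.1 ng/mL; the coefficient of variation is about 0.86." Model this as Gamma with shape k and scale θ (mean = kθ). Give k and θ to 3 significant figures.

k ≈ 1.35, θ ≈ 9.69

For Gamma(k, scale θ): mean = kθ, variance = kθ², so CV = 1/√k.
CV = 0.86, hence k = 1/CV² = 1.35.
Then θ = mean/k = 13.1/1.35 = 9.69.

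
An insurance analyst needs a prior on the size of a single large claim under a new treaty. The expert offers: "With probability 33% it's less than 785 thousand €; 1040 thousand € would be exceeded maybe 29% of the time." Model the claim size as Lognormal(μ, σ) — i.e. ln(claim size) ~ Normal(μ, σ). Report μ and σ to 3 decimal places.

If T ~ Lognormal(μ,σ) then ln T ~ Normal(μ,σ), so the p-quantile of ln T is μ + z_p·σ.
ln(785) = 6.666 and ln(1040) = 6.947; z_{0.33} = -0.4399, z_{0.71} = 0.5534.
σ = (6.947 − 6.666)/(0.5534 − (-0.4399)) = 0.283.
μ = 6.666 − (-0.4399)·0.283 = 6.790.

μ ≈ 6.790, σ ≈ 0.283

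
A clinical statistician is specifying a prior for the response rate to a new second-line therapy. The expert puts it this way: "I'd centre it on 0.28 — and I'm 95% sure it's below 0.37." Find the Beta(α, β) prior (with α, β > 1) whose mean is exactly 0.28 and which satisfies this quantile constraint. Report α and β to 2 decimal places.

With mean 0.28 fixed, write α = 0.28s, β = 0.72s where s = α+β.
Need P(θ < 0.37) = 0.95 under Beta(0.28s, 0.72s). Normal approximation: (q−m)/√(m(1−m)/s) ≈ z_{0.95} = 1.64, so s ≈ 0.28·0.72·(1.64)²/(0.37−0.28)² = 67.3.
At s = 67.3: P(θ<0.37) ≈ 0.945. Adjusting to match 0.95 gives s ≈ 71.81.
So α = 0.28·71.81 ≈ 20.11, β = 0.72·71.81 ≈ 51.71.

α ≈ 20.11, β ≈ 51.71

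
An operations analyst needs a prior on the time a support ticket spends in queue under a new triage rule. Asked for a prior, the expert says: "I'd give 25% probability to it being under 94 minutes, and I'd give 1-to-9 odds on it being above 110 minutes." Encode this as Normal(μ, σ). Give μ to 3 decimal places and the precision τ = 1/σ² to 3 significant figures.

μ = 99.517, τ = 0.0149

The p-quantile of Normal(μ,σ) is μ + z_p·σ, with z_{0.25} = -0.6745 and z_{0.9} = 1.282.
Eliminate σ: μ = (z₂·x₁ − z₁·x₂)/(z₂ − z₁) = (1.282·94 − (-0.6745)·110)/1.956 = 99.517.
Then σ = (x₂ − x₁)/(z₂ − z₁) = (110 − 94)/1.956 = 8.180.
Precision τ = 1/σ² = 1/8.18² = 0.0149.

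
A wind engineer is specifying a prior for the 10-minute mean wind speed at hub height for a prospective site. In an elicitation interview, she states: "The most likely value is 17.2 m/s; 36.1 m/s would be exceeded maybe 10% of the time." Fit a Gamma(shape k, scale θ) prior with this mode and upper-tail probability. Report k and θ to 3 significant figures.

k ≈ 4.49, θ ≈ 4.92

Gamma(k,θ) with k>1 has mode (k−1)θ, so θ = 17.2/(k−1).
Need P(X < 36.1) = 0.9 with θ tied to k this way. Start at k = 2, θ = 17.2: P(X<36.1) ≈ 0.620.
Too low — raise k to concentrate. Iterating converges to k ≈ 4.49.
Then θ = 17.2/(4.49−1) ≈ 4.92.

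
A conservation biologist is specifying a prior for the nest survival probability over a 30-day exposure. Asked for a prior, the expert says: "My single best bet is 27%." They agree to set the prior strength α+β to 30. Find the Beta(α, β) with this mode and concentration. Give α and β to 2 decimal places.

For α,β > 1 the Beta mode is (α−1)/(α+β−2). With α+β = 30, the mode is (α−1)/28.
Set (α−1)/28 = 0.27 → α = 1 + 0.27·28 = 8.56.
β = 30 − α = 21.44.

α = 8.56, β = 21.44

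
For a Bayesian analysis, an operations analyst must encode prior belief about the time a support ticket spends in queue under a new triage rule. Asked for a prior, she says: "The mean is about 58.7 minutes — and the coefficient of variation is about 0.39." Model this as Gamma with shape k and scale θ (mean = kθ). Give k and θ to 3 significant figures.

For Gamma(k, scale θ): mean = kθ, variance = kθ², so CV = 1/√k.
CV = 0.39, hence k = 1/CV² = 6.57.
Then θ = mean/k = 58.7/6.57 = 8.93.

k ≈ 6.57, θ ≈ 8.93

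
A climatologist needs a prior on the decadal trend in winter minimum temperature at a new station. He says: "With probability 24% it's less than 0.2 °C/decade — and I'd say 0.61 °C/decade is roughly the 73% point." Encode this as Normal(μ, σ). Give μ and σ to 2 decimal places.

The p-quantile of Normal(μ,σ) is μ + z_p·σ, with z_{0.24} = -0.7063 and z_{0.73} = 0.6128.
Eliminate σ: μ = (z₂·x₁ − z₁·x₂)/(z₂ − z₁) = (0.6128·0.2 − (-0.7063)·0.61)/1.319 = 0.42.
Then σ = (x₂ − x₁)/(z₂ − z₁) = (0.61 − 0.2)/1.319 = 0.31.

μ = 0.42, σ = 0.31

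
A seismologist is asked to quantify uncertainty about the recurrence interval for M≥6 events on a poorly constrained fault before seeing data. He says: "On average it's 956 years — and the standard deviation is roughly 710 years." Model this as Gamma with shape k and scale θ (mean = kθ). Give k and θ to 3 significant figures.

For Gamma(k, scale θ): mean = kθ, variance = kθ², so CV = 1/√k.
CV = SD/mean = 710/956 = 0.7427, hence k = 1/CV² = 1.81.
Then θ = mean/k = 956/1.81 = 527.

k ≈ 1.81, θ ≈ 527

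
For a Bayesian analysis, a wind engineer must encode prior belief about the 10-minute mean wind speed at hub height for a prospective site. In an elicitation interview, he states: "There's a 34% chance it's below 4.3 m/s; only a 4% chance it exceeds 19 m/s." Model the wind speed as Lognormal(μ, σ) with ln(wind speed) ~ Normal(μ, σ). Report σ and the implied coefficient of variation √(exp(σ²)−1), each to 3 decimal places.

If T ~ Lognormal(μ,σ) then ln T ~ Normal(μ,σ), so the p-quantile of ln T is μ + z_p·σ.
ln(4.3) = 1.459 and ln(19) = 2.944; z_{0.34} = -0.4125, z_{0.96} = 1.751.
σ = (2.944 − 1.459)/(1.751 − (-0.4125)) = 0.687.
μ = 1.459 − (-0.4125)·0.687 = 1.742.
CV = √(exp(σ²)−1) = √(exp(0.4718)−1) = 0.776.

σ ≈ 0.687, CV ≈ 0.776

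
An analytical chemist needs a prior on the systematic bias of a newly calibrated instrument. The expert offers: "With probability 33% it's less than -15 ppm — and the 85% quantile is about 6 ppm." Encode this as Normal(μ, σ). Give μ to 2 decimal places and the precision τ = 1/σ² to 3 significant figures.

The p-quantile of Normal(μ,σ) is μ + z_p·σ, with z_{0.33} = -0.4399 and z_{0.85} = 1.036.
Eliminate σ: μ = (z₂·x₁ − z₁·x₂)/(z₂ − z₁) = (1.036·-15 − (-0.4399)·6)/1.476 = -8.74.
Then σ = (x₂ − x₁)/(z₂ − z₁) = (6 − -15)/1.476 = 14.22.
Precision τ = 1/σ² = 1/14.22² = 0.00494.

μ = -8.74, τ = 0.00494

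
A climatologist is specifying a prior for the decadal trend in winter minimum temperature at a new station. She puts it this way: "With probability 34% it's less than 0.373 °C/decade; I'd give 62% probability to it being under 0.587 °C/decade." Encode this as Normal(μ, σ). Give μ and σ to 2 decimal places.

μ = 0.50, σ = 0.30

For Normal(μ,σ), the p-quantile is μ + z_p·σ. Here z_{0.34} = -0.4125, z_{0.62} = 0.3055.
So 0.373 = μ − 0.4125σ and 0.587 = μ + 0.3055σ.
Subtracting: σ = (0.587 − 0.373)/(0.3055 − (-0.4125)) = 0.30.
Then μ = 0.373 − (-0.4125)·0.30 = 0.50.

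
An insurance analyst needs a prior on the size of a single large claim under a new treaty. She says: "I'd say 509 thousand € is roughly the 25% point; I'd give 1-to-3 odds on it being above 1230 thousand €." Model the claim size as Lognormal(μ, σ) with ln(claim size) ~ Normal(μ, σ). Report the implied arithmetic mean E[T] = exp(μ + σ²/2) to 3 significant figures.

E[T] ≈ 980 thousand €

If T ~ Lognormal(μ,σ) then ln T ~ Normal(μ,σ), so the p-quantile of ln T is μ + z_p·σ.
ln(509) = 6.232 and ln(1230) = 7.115; z_{0.25} = -0.6745, z_{0.75} = 0.6745.
σ = (7.115 − 6.232)/(0.6745 − (-0.6745)) = 0.654.
μ = 6.232 − (-0.6745)·0.654 = 6.674.
E[T] = exp(μ + σ²/2) = exp(6.674 + 0.2139) = 980 thousand €.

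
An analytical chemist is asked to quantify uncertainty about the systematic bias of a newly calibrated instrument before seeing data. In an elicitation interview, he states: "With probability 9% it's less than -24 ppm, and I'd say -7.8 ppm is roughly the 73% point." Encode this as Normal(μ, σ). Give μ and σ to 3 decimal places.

μ = -12.882, σ = 8.293

The p-quantile of Normal(μ,σ) is μ + z_p·σ, with z_{0.09} = -1.341 and z_{0.73} = 0.6128.
Eliminate σ: μ = (z₂·x₁ − z₁·x₂)/(z₂ − z₁) = (0.6128·-24 − (-1.341)·-7.8)/1.954 = -12.882.
Then σ = (x₂ − x₁)/(z₂ − z₁) = (-7.8 − -24)/1.954 = 8.293.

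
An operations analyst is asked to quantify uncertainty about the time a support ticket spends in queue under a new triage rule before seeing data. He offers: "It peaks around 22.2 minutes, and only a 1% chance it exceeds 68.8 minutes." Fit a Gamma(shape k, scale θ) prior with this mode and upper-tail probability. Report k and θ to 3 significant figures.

Gamma(k,θ) with k>1 has mode (k−1)θ, so θ = 22.2/(k−1).
Need P(X < 68.8) = 0.99 with θ tied to k this way. Start at k = 2, θ = 22.2: P(X<68.8) ≈ 0.815.
Too low — raise k to concentrate. Iterating converges to k ≈ 4.49.
Then θ = 22.2/(4.49−1) ≈ 6.36.

k ≈ 4.49, θ ≈ 6.36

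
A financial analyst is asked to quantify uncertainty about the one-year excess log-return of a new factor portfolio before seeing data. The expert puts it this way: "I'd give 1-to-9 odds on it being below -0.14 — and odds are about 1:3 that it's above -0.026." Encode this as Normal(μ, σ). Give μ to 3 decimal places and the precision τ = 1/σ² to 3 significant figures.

μ = -0.065, τ = 294

The p-quantile of Normal(μ,σ) is μ + z_p·σ, with z_{0.1} = -1.282 and z_{0.75} = 0.6745.
Eliminate σ: μ = (z₂·x₁ − z₁·x₂)/(z₂ − z₁) = (0.6745·-0.14 − (-1.282)·-0.026)/1.956 = -0.065.
Then σ = (x₂ − x₁)/(z₂ − z₁) = (-0.026 − -0.14)/1.956 = 0.058.
Precision τ = 1/σ² = 1/0.05828² = 294.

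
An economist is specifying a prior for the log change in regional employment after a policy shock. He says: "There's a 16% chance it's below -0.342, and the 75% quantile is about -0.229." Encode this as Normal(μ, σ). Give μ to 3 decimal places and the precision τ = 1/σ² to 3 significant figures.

The p-quantile of Normal(μ,σ) is μ + z_p·σ, with z_{0.16} = -0.9945 and z_{0.75} = 0.6745.
Eliminate σ: μ = (z₂·x₁ − z₁·x₂)/(z₂ − z₁) = (0.6745·-0.342 − (-0.9945)·-0.229)/1.669 = -0.275.
Then σ = (x₂ − x₁)/(z₂ − z₁) = (-0.229 − -0.342)/1.669 = 0.068.
Precision τ = 1/σ² = 1/0.06771² = 218.

μ = -0.275, τ = 218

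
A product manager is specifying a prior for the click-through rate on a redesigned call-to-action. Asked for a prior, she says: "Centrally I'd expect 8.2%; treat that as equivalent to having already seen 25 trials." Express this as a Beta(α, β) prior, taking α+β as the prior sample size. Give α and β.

Under the effective-sample-size interpretation, Beta(α, β) has prior mean α/(α+β) and prior sample size α+β.
So α+β = 25 and α/(α+β) = 0.082, giving α = 0.082·25 = 2.05 and β = 25 − 2.05 = 22.95.

α = 2.05, β = 22.95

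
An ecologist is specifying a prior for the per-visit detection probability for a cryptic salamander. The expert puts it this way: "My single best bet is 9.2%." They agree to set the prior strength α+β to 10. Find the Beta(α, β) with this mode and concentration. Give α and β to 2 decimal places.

For α,β > 1 the Beta mode is (α−1)/(α+β−2). With α+β = 10, the mode is (α−1)/8.
Set (α−1)/8 = 0.092 → α = 1 + 0.092·8 = 1.74.
β = 10 − α = 8.26.

α = 1.74, β = 8.26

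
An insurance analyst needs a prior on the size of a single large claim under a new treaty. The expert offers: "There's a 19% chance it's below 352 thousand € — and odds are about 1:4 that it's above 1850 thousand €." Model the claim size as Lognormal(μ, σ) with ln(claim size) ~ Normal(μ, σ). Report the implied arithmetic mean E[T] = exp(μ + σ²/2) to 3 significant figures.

If T ~ Lognormal(μ,σ) then ln T ~ Normal(μ,σ), so the p-quantile of ln T is μ + z_p·σ.
ln(352) = 5.864 and ln(1850) = 7.523; z_{0.19} = -0.8779, z_{0.8} = 0.8416.
σ = (7.523 − 5.864)/(0.8416 − (-0.8779)) = 0.965.
μ = 5.864 − (-0.8779)·0.965 = 6.711.
E[T] = exp(μ + σ²/2) = exp(6.711 + 0.4656) = 1310 thousand €.

E[T] ≈ 1310 thousand €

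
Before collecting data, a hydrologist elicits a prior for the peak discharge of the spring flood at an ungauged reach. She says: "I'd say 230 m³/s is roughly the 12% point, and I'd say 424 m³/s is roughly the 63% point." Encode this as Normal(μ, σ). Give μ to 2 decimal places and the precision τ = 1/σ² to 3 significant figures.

For Normal(μ,σ), the p-quantile is μ + z_p·σ. Here z_{0.12} = -1.175, z_{0.63} = 0.3319.
So 230 = μ − 1.175σ and 424 = μ + 0.3319σ.
Subtracting: σ = (424 − 230)/(0.3319 − (-1.175)) = 128.75.
Then μ = 230 − (-1.175)·128.75 = 381.28.
Precision τ = 1/σ² = 1/128.7² = 6.03e-05.

μ = 381.28, τ = 6.03e-05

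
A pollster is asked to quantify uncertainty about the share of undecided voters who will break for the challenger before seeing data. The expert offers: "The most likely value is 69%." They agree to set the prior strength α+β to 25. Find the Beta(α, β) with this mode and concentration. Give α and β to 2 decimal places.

For α,β > 1 the Beta mode is (α−1)/(α+β−2). With α+β = 25, the mode is (α−1)/23.
Set (α−1)/23 = 0.69 → α = 1 + 0.69·23 = 16.87.
β = 25 − α = 8.13.

α = 16.87, β = 8.13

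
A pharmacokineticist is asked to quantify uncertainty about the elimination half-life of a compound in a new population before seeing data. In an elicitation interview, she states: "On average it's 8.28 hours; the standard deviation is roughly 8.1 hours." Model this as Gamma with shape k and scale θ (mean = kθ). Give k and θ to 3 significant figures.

k ≈ 1.04, θ ≈ 7.92

For Gamma(k, scale θ): mean = kθ, variance = kθ², so CV = 1/√k.
CV = SD/mean = 8.1/8.28 = 0.9783, hence k = 1/CV² = 1.04.
Then θ = mean/k = 8.28/1.04 = 7.92.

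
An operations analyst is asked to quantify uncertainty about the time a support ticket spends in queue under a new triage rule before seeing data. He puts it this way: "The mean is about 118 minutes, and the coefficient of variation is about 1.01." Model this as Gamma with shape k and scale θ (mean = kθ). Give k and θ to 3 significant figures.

k ≈ 0.98, θ ≈ 120

For Gamma(k, scale θ): mean = kθ, variance = kθ², so CV = 1/√k.
CV = 1.01, hence k = 1/CV² = 0.98.
Then θ = mean/k = 118/0.98 = 120.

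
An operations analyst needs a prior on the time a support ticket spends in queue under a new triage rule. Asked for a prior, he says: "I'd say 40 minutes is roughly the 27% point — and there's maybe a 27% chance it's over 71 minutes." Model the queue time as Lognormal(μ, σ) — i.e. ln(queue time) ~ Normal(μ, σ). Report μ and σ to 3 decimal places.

μ ≈ 3.976, σ ≈ 0.468

If T ~ Lognormal(μ,σ) then ln T ~ Normal(μ,σ), so the p-quantile of ln T is μ + z_p·σ.
ln(40) = 3.689 and ln(71) = 4.263; z_{0.27} = -0.6128, z_{0.73} = 0.6128.
σ = (4.263 − 3.689)/(0.6128 − (-0.6128)) = 0.468.
μ = 3.689 − (-0.6128)·0.468 = 3.976.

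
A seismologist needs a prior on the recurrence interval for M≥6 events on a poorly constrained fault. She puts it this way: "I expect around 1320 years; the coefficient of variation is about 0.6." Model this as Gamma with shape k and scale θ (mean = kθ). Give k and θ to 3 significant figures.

For Gamma(k, scale θ): mean = kθ, variance = kθ², so CV = 1/√k.
CV = 0.6, hence k = 1/CV² = 2.78.
Then θ = mean/k = 1320/2.78 = 475.

k ≈ 2.78, θ ≈ 475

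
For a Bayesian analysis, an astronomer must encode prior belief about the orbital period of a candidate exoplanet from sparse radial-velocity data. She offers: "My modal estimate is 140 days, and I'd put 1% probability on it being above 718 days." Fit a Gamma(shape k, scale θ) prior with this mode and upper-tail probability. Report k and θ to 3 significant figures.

k ≈ 2.46, θ ≈ 96.2

Gamma(k,θ) with k>1 has mode (k−1)θ, so θ = 140/(k−1).
Need P(X < 718) = 0.99 with θ tied to k this way. Start at k = 2, θ = 140: P(X<718) ≈ 0.964.
Too low — raise k to concentrate. Iterating converges to k ≈ 2.46.
Then θ = 140/(2.46−1) ≈ 96.2.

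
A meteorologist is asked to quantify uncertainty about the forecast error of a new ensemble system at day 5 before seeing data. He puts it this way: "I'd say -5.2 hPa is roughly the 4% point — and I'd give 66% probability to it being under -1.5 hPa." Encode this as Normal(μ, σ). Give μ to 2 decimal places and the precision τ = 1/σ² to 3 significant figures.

μ = -2.21, τ = 0.342

The p-quantile of Normal(μ,σ) is μ + z_p·σ, with z_{0.04} = -1.751 and z_{0.66} = 0.4125.
Eliminate σ: μ = (z₂·x₁ − z₁·x₂)/(z₂ − z₁) = (0.4125·-5.2 − (-1.751)·-1.5)/2.163 = -2.21.
Then σ = (x₂ − x₁)/(z₂ − z₁) = (-1.5 − -5.2)/2.163 = 1.71.
Precision τ = 1/σ² = 1/1.71² = 0.342.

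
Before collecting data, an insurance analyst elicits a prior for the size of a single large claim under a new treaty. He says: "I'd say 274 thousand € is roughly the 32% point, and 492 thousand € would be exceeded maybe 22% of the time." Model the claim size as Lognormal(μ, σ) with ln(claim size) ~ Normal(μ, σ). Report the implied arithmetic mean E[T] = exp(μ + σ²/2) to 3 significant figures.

E[T] ≈ 382 thousand €

If T ~ Lognormal(μ,σ) then ln T ~ Normal(μ,σ), so the p-quantile of ln T is μ + z_p·σ.
ln(274) = 5.613 and ln(492) = 6.198; z_{0.32} = -0.4677, z_{0.78} = 0.7722.
σ = (6.198 − 5.613)/(0.7722 − (-0.4677)) = 0.472.
μ = 5.613 − (-0.4677)·0.472 = 5.834.
E[T] = exp(μ + σ²/2) = exp(5.834 + 0.1114) = 382 thousand €.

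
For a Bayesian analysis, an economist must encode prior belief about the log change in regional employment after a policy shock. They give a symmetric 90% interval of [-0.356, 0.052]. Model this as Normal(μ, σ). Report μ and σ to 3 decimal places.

A symmetric 90% interval runs μ ± z·σ with z = 1.645.
Half-width = 0.204, so σ = 0.204/1.645 = 0.124.
μ is the interval midpoint, -0.152.

μ = -0.152, σ = 0.124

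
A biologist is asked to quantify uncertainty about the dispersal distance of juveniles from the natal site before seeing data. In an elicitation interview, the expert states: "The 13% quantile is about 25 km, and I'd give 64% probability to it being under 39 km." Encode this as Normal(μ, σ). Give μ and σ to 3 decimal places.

μ = 35.620, σ = 9.429

For Normal(μ,σ), the p-quantile is μ + z_p·σ. Here z_{0.13} = -1.126, z_{0.64} = 0.3585.
So 25 = μ − 1.126σ and 39 = μ + 0.3585σ.
Subtracting: σ = (39 − 25)/(0.3585 − (-1.126)) = 9.429.
Then μ = 25 − (-1.126)·9.429 = 35.620.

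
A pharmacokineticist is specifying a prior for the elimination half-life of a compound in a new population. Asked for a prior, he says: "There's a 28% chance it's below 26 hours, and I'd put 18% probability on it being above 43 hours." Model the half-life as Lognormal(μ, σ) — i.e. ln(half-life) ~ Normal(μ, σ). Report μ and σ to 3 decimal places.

If T ~ Lognormal(μ,σ) then ln T ~ Normal(μ,σ), so the p-quantile of ln T is μ + z_p·σ.
ln(26) = 3.258 and ln(43) = 3.761; z_{0.28} = -0.5828, z_{0.82} = 0.9154.
σ = (3.761 − 3.258)/(0.9154 − (-0.5828)) = 0.336.
μ = 3.258 − (-0.5828)·0.336 = 3.454.

μ ≈ 3.454, σ ≈ 0.336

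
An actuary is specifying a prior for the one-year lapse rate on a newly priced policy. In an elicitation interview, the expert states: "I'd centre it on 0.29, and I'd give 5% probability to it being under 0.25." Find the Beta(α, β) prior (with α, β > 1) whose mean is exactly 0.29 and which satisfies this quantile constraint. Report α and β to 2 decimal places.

With mean 0.29 fixed, write α = 0.29s, β = 0.71s where s = α+β.
Need P(θ < 0.25) = 0.05 under Beta(0.29s, 0.71s). Normal approximation: (q−m)/√(m(1−m)/s) ≈ z_{0.05} = -1.64, so s ≈ 0.29·0.71·(-1.64)²/(0.25−0.29)² = 348.2.
At s = 348.2: P(θ<0.25) ≈ 0.047. Adjusting to match 0.05 gives s ≈ 335.01.
So α = 0.29·335.01 ≈ 97.15, β = 0.71·335.01 ≈ 237.86.

α ≈ 97.15, β ≈ 237.86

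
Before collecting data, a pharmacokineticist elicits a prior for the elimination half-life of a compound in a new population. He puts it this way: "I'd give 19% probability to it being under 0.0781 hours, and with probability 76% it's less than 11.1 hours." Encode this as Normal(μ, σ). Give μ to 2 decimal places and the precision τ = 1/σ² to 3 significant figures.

For Normal(μ,σ), the p-quantile is μ + z_p·σ. Here z_{0.19} = -0.8779, z_{0.76} = 0.7063.
So 0.0781 = μ − 0.8779σ and 11.1 = μ + 0.7063σ.
Subtracting: σ = (11.1 − 0.0781)/(0.7063 − (-0.8779)) = 6.96.
Then μ = 0.0781 − (-0.8779)·6.96 = 6.19.
Precision τ = 1/σ² = 1/6.957² = 0.0207.

μ = 6.19, τ = 0.0207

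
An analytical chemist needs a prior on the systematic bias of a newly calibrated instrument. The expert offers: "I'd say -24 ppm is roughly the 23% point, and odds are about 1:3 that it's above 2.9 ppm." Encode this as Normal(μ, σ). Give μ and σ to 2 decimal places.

The p-quantile of Normal(μ,σ) is μ + z_p·σ, with z_{0.23} = -0.7388 and z_{0.75} = 0.6745.
Eliminate σ: μ = (z₂·x₁ − z₁·x₂)/(z₂ − z₁) = (0.6745·-24 − (-0.7388)·2.9)/1.413 = -9.94.
Then σ = (x₂ − x₁)/(z₂ − z₁) = (2.9 − -24)/1.413 = 19.03.

μ = -9.94, σ = 19.03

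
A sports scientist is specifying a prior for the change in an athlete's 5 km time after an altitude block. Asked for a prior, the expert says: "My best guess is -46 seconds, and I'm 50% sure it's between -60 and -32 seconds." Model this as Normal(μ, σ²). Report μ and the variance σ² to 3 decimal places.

μ = -46.000, σ² = 430.829

A symmetric 50% interval runs μ ± z·σ with z = 0.6745.
Half-width = 14, so σ = 14/0.6745 = 20.7564 and σ² = 430.829.
μ is the stated best guess, -46.000.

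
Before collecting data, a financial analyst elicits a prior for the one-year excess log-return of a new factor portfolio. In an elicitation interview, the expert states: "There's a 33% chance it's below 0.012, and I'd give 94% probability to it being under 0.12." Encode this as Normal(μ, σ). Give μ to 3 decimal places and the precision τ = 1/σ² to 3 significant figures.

μ = 0.036, τ = 341

For Normal(μ,σ), the p-quantile is μ + z_p·σ. Here z_{0.33} = -0.4399, z_{0.94} = 1.555.
So 0.012 = μ − 0.4399σ and 0.12 = μ + 1.555σ.
Subtracting: σ = (0.12 − 0.012)/(1.555 − (-0.4399)) = 0.054.
Then μ = 0.012 − (-0.4399)·0.054 = 0.036.
Precision τ = 1/σ² = 1/0.05414² = 341.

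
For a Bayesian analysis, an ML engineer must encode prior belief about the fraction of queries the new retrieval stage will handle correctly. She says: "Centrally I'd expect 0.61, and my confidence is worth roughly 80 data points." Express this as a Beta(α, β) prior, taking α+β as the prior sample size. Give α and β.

α = 48.8, β = 31.2

Under the effective-sample-size interpretation, Beta(α, β) has prior mean α/(α+β) and prior sample size α+β.
So α+β = 80 and α/(α+β) = 0.61, giving α = 0.61·80 = 48.8 and β = 80 − 48.8 = 31.2.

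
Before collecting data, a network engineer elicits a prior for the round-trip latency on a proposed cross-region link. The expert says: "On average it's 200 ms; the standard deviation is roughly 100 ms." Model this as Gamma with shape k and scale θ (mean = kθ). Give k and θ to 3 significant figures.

For Gamma(k, scale θ): mean = kθ, variance = kθ², so CV = 1/√k.
CV = SD/mean = 100/200 = 0.5, hence k = 1/CV² = 4.
Then θ = mean/k = 200/4 = 50.

k ≈ 4, θ ≈ 50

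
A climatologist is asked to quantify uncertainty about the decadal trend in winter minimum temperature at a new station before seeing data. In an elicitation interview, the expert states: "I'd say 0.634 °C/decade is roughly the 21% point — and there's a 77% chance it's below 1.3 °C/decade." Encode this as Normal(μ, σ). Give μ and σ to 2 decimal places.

The p-quantile of Normal(μ,σ) is μ + z_p·σ, with z_{0.21} = -0.8064 and z_{0.77} = 0.7388.
Eliminate σ: μ = (z₂·x₁ − z₁·x₂)/(z₂ − z₁) = (0.7388·0.634 − (-0.8064)·1.3)/1.545 = 0.98.
Then σ = (x₂ − x₁)/(z₂ − z₁) = (1.3 − 0.634)/1.545 = 0.43.

μ = 0.98, σ = 0.43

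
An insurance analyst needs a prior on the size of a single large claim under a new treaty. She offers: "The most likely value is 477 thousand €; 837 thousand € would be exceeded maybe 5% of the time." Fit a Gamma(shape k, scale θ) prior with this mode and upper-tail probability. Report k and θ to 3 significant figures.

Gamma(k,θ) with k>1 has mode (k−1)θ, so θ = 477/(k−1).
Need P(X < 837) = 0.95 with θ tied to k this way. Start at k = 2, θ = 477: P(X<837) ≈ 0.524.
Too low — raise k to concentrate. Iterating converges to k ≈ 9.82.
Then θ = 477/(9.82−1) ≈ 54.1.

k ≈ 9.82, θ ≈ 54.1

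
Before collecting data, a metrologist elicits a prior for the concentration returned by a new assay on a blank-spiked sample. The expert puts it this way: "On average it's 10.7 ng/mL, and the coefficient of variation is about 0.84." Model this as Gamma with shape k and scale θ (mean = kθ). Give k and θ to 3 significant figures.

For Gamma(k, scale θ): mean = kθ, variance = kθ², so CV = 1/√k.
CV = 0.84, hence k = 1/CV² = 1.42.
Then θ = mean/k = 10.7/1.42 = 7.55.

k ≈ 1.42, θ ≈ 7.55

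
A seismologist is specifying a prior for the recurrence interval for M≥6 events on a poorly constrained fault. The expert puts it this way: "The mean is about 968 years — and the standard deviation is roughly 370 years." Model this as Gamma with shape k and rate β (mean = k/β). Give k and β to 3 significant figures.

k ≈ 6.84, β ≈ 0.00707

For Gamma(k, rate β): mean = k/β, variance = k/β², so CV = 1/√k.
CV = SD/mean = 370/968 = 0.3822, hence k = 1/CV² = 6.84.
Then β = k/mean = 6.84/968 = 0.00707.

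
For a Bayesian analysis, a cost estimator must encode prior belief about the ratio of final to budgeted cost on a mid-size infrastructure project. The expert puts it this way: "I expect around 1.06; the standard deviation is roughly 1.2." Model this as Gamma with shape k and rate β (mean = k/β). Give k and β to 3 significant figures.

For Gamma(k, rate β): mean = k/β, variance = k/β², so CV = 1/√k.
CV = SD/mean = 1.2/1.06 = 1.132, hence k = 1/CV² = 0.78.
Then β = k/mean = 0.78/1.06 = 0.736.

k ≈ 0.78, β ≈ 0.736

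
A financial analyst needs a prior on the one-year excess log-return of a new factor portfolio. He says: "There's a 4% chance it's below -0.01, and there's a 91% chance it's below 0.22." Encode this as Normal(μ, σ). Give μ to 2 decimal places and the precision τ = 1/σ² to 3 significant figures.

For Normal(μ,σ), the p-quantile is μ + z_p·σ. Here z_{0.04} = -1.751, z_{0.91} = 1.341.
So -0.01 = μ − 1.751σ and 0.22 = μ + 1.341σ.
Subtracting: σ = (0.22 − -0.01)/(1.341 − (-1.751)) = 0.07.
Then μ = -0.01 − (-1.751)·0.07 = 0.12.
Precision τ = 1/σ² = 1/0.0744² = 181.

μ = 0.12, τ = 181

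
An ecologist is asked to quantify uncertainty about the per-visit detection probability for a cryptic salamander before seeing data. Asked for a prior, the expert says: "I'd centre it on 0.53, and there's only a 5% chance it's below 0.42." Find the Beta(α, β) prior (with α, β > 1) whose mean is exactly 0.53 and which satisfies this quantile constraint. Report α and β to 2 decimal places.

α ≈ 29.39, β ≈ 26.07

With mean 0.53 fixed, write α = 0.53s, β = 0.47s where s = α+β.
Need P(θ < 0.42) = 0.05 under Beta(0.53s, 0.47s). Normal approximation: (q−m)/√(m(1−m)/s) ≈ z_{0.05} = -1.64, so s ≈ 0.53·0.47·(-1.64)²/(0.42−0.53)² = 55.7.
At s = 55.7: P(θ<0.42) ≈ 0.050. Adjusting to match 0.05 gives s ≈ 55.46.
So α = 0.53·55.46 ≈ 29.39, β = 0.47·55.46 ≈ 26.07.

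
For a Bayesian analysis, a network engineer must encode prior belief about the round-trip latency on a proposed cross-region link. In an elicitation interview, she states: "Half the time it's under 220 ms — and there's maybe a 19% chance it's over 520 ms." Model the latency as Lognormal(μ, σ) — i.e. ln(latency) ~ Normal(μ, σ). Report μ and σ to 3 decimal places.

μ ≈ 5.394, σ ≈ 0.980

If T ~ Lognormal(μ,σ) then ln T ~ Normal(μ,σ), so the p-quantile of ln T is μ + z_p·σ.
ln(220) = 5.394 and ln(520) = 6.254; z_{0.5} = 0, z_{0.81} = 0.8779.
σ = (6.254 − 5.394)/(0.8779 − (0)) = 0.980.
μ = 5.394 − (0)·0.980 = 5.394.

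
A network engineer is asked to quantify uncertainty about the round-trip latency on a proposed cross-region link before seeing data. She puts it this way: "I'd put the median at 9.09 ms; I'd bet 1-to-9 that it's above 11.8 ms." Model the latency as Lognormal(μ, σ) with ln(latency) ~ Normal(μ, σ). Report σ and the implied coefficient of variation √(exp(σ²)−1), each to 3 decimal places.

σ ≈ 0.204, CV ≈ 0.206

If T ~ Lognormal(μ,σ) then ln T ~ Normal(μ,σ), so the p-quantile of ln T is μ + z_p·σ.
ln(9.09) = 2.207 and ln(11.8) = 2.468; z_{0.5} = 0, z_{0.9} = 1.282.
σ = (2.468 − 2.207)/(1.282 − (0)) = 0.204.
μ = 2.207 − (0)·0.204 = 2.207.
CV = √(exp(σ²)−1) = √(exp(0.0415)−1) = 0.206.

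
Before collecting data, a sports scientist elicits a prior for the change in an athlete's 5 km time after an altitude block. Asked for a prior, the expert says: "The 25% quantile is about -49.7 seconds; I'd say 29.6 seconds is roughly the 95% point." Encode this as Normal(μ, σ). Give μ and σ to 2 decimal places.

For Normal(μ,σ), the p-quantile is μ + z_p·σ. Here z_{0.25} = -0.6745, z_{0.95} = 1.645.
So -49.7 = μ − 0.6745σ and 29.6 = μ + 1.645σ.
Subtracting: σ = (29.6 − -49.7)/(1.645 − (-0.6745)) = 34.19.
Then μ = -49.7 − (-0.6745)·34.19 = -26.64.

μ = -26.64, σ = 34.19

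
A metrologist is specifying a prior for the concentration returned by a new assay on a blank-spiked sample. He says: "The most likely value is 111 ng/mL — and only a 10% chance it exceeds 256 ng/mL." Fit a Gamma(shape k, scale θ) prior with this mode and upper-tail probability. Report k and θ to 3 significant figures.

k ≈ 3.75, θ ≈ 40.3

Gamma(k,θ) with k>1 has mode (k−1)θ, so θ = 111/(k−1).
Need P(X < 256) = 0.9 with θ tied to k this way. Start at k = 2, θ = 111: P(X<256) ≈ 0.671.
Too low — raise k to concentrate. Iterating converges to k ≈ 3.75.
Then θ = 111/(3.75−1) ≈ 40.3.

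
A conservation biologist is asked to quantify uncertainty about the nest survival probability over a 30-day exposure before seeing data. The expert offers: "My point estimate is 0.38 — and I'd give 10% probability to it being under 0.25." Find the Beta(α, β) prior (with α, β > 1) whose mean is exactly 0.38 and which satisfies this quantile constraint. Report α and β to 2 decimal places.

α ≈ 8.21, β ≈ 13.40

With mean 0.38 fixed, write α = 0.38s, β = 0.62s where s = α+β.
Need P(θ < 0.25) = 0.1 under Beta(0.38s, 0.62s). Normal approximation: (q−m)/√(m(1−m)/s) ≈ z_{0.1} = -1.28, so s ≈ 0.38·0.62·(-1.28)²/(0.25−0.38)² = 22.9.
At s = 22.9: P(θ<0.25) ≈ 0.093. Adjusting to match 0.1 gives s ≈ 21.61.
So α = 0.38·21.61 ≈ 8.21, β = 0.62·21.61 ≈ 13.40.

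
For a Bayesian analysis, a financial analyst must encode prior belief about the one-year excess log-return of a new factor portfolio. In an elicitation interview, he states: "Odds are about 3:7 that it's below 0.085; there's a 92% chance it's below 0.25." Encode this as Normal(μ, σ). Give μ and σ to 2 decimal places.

The p-quantile of Normal(μ,σ) is μ + z_p·σ, with z_{0.3} = -0.5244 and z_{0.92} = 1.405.
Eliminate σ: μ = (z₂·x₁ − z₁·x₂)/(z₂ − z₁) = (1.405·0.085 − (-0.5244)·0.25)/1.929 = 0.13.
Then σ = (x₂ − x₁)/(z₂ − z₁) = (0.25 − 0.085)/1.929 = 0.09.

μ = 0.13, σ = 0.09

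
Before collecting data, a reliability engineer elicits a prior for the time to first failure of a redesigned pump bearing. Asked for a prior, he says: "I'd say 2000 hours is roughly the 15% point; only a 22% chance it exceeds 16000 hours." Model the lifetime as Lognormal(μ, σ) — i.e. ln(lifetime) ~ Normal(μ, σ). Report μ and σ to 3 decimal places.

If T ~ Lognormal(μ,σ) then ln T ~ Normal(μ,σ), so the p-quantile of ln T is μ + z_p·σ.
ln(2000) = 7.601 and ln(16000) = 9.68; z_{0.15} = -1.036, z_{0.78} = 0.7722.
σ = (9.68 − 7.601)/(0.7722 − (-1.036)) = 1.150.
μ = 7.601 − (-1.036)·1.150 = 8.793.

μ ≈ 8.793, σ ≈ 1.150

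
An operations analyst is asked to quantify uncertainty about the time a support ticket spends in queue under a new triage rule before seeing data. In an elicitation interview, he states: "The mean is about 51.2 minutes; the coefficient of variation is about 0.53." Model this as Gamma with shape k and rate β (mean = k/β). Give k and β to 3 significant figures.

For Gamma(k, rate β): mean = k/β, variance = k/β², so CV = 1/√k.
CV = 0.53, hence k = 1/CV² = 3.56.
Then β = k/mean = 3.56/51.2 = 0.0695.

k ≈ 3.56, β ≈ 0.0695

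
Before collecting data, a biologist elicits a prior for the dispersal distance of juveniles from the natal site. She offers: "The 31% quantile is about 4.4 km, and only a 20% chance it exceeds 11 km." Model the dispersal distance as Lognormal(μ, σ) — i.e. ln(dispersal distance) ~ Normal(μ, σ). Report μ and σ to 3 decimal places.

μ ≈ 1.821, σ ≈ 0.685

If T ~ Lognormal(μ,σ) then ln T ~ Normal(μ,σ), so the p-quantile of ln T is μ + z_p·σ.
ln(4.4) = 1.482 and ln(11) = 2.398; z_{0.31} = -0.4959, z_{0.8} = 0.8416.
σ = (2.398 − 1.482)/(0.8416 − (-0.4959)) = 0.685.
μ = 1.482 − (-0.4959)·0.685 = 1.821.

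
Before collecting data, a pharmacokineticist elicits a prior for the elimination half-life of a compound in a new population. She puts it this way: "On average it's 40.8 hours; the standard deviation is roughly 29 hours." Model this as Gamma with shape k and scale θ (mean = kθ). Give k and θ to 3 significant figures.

k ≈ 1.98, θ ≈ 20.6

For Gamma(k, scale θ): mean = kθ, variance = kθ², so CV = 1/√k.
CV = SD/mean = 29/40.8 = 0.7108, hence k = 1/CV² = 1.98.
Then θ = mean/k = 40.8/1.98 = 20.6.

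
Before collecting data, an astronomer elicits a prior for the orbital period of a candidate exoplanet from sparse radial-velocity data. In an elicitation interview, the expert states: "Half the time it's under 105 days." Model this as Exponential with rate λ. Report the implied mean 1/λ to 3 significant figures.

mean ≈ 151 days

Exponential median = ln 2 / λ, so λ = ln 2 / 105.0 = 0.0066.
Mean = 1/λ = 151 days.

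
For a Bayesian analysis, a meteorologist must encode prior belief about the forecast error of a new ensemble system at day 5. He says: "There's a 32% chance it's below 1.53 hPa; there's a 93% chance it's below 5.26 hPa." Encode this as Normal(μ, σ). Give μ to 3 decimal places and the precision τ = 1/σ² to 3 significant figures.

The p-quantile of Normal(μ,σ) is μ + z_p·σ, with z_{0.32} = -0.4677 and z_{0.93} = 1.476.
Eliminate σ: μ = (z₂·x₁ − z₁·x₂)/(z₂ − z₁) = (1.476·1.53 − (-0.4677)·5.26)/1.943 = 2.428.
Then σ = (x₂ − x₁)/(z₂ − z₁) = (5.26 − 1.53)/1.943 = 1.919.
Precision τ = 1/σ² = 1/1.919² = 0.271.

μ = 2.428, τ = 0.271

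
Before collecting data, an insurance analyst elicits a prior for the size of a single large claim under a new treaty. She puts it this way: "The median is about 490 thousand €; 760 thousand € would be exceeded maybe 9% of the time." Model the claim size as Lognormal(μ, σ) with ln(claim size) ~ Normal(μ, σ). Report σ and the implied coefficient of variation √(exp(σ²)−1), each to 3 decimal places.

σ ≈ 0.327, CV ≈ 0.336

If T ~ Lognormal(μ,σ) then ln T ~ Normal(μ,σ), so the p-quantile of ln T is μ + z_p·σ.
ln(490) = 6.194 and ln(760) = 6.633; z_{0.5} = 0, z_{0.91} = 1.341.
σ = (6.633 − 6.194)/(1.341 − (0)) = 0.327.
μ = 6.194 − (0)·0.327 = 6.194.
CV = √(exp(σ²)−1) = √(exp(0.1072)−1) = 0.336.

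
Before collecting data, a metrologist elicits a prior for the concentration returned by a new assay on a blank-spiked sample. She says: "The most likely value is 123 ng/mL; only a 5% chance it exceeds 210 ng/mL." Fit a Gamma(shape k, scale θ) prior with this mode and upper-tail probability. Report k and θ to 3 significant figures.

Gamma(k,θ) with k>1 has mode (k−1)θ, so θ = 123/(k−1).
Need P(X < 210) = 0.95 with θ tied to k this way. Start at k = 2, θ = 123: P(X<210) ≈ 0.509.
Too low — raise k to concentrate. Iterating converges to k ≈ 10.8.
Then θ = 123/(10.8−1) ≈ 12.6.

k ≈ 10.8, θ ≈ 12.6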